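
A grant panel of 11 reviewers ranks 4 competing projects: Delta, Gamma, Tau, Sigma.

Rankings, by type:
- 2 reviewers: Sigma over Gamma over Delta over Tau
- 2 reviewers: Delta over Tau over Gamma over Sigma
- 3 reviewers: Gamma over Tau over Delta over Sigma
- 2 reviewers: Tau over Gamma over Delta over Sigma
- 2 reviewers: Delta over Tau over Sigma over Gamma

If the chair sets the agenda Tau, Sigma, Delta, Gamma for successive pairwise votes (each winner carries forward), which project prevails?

Round 1: Tau vs Sigma — 9–2, Tau advances.
Round 2: Tau vs Delta — 5–6, Delta advances.
Round 3: Delta vs Gamma — 4–7, Gamma advances.
The agenda winner is Gamma.

Gamma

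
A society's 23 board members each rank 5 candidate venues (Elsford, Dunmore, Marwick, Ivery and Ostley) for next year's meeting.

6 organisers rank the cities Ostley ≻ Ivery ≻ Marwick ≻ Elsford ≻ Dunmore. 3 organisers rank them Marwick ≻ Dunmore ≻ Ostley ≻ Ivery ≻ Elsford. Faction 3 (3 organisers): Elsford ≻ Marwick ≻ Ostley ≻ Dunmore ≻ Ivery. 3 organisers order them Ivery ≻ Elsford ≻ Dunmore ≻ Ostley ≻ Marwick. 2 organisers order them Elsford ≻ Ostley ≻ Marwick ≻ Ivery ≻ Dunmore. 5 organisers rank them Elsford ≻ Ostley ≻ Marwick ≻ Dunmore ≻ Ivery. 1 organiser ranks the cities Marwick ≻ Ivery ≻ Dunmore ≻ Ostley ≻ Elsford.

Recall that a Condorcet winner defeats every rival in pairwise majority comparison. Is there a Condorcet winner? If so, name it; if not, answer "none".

Head-to-head results (23 organisers):
Elsford vs Dunmore: Elsford, 19–4.
Elsford vs Marwick: Elsford wins 13–10.
Elsford vs Ivery: Ivery, 13–10.
Elsford vs Ostley: Elsford wins 13–10.
Dunmore vs Marwick: Marwick wins 20–3.
Dunmore–Ivery: Ivery 12–11.
Dunmore vs Ostley: Ostley wins 16–7.
Marwick–Ivery: Marwick 14–9.
Marwick vs Ostley: Ostley wins 16–7.
Ivery–Ostley: Ostley 19–4.
Every city loses at least once (Elsford loses to Ivery; Dunmore loses to Elsford; Marwick loses to Elsford; Ivery loses to Marwick; Ostley loses to Elsford). The majority relation contains the cycle Elsford > Marwick > Ivery > Elsford, so there is no Condorcet winner.

none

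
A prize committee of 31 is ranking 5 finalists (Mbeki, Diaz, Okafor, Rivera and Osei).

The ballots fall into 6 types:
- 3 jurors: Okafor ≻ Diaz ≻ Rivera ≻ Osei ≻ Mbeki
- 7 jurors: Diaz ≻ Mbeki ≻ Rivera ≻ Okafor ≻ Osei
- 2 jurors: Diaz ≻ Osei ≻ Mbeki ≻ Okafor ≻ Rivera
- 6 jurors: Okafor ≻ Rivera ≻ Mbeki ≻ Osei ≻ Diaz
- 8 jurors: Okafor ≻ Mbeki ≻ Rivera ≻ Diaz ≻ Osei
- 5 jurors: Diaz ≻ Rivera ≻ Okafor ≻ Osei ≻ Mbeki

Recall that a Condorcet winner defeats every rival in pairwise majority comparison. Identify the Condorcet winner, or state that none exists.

Check each pair by majority over 31 ballots:
Mbeki vs Diaz: Mbeki preferred on 6+8 = 14 ballots; Diaz wins 17–14.
Mbeki vs Okafor: Mbeki preferred on 7+2 = 9 ballots; Okafor wins 22–9.
Mbeki vs Rivera: Mbeki preferred on 7+2+8 = 17 ballots; Mbeki wins 17–14.
Mbeki vs Osei: Mbeki, 21–10.
Diaz vs Okafor: Okafor, 17–14.
Diaz vs Rivera: Diaz wins 17–14.
Diaz vs Osei: Diaz is ranked higher on 3+7+2+8+5 = 25 ballots, Osei on 6. Diaz wins 25–6.
Okafor vs Rivera: Okafor, 19–12.
Okafor–Osei: Okafor 29–2.
Rivera vs Osei: 29 to 2, Rivera.
Only Okafor has no losses; Okafor is the Condorcet winner.

Okafor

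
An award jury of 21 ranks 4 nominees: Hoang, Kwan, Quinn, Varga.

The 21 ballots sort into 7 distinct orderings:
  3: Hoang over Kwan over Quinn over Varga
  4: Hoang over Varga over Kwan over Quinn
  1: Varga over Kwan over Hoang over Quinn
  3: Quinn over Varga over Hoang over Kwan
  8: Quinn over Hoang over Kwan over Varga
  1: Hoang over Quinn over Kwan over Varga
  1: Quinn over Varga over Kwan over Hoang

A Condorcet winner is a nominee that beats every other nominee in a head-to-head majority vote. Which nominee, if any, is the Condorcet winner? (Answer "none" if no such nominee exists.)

Quinn

Pairwise majorities:
Hoang vs Kwan: Hoang, 19–2.
Hoang vs Quinn: Quinn, 12–9.
Hoang vs Varga: Hoang preferred on 3+4+8+1 = 16 ballots; Hoang wins 16–5.
Kwan vs Quinn: Quinn wins 13–8.
Kwan vs Varga: Kwan wins 12–9.
Quinn–Varga: Quinn 16–5.
Quinn wins every pairwise contest, so Quinn is the Condorcet winner.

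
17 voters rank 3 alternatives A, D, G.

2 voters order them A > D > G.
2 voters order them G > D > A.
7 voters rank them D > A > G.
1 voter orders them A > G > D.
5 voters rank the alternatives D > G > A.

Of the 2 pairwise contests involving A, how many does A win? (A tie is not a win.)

1

A against each rival (17 voters):
A vs D: A preferred on 2+1 = 3 ballots; D wins 14–3.
A vs G: A preferred on 2+7+1 = 10 ballots; A wins 10–7.
A beats G; loses to D — 1 pairwise win.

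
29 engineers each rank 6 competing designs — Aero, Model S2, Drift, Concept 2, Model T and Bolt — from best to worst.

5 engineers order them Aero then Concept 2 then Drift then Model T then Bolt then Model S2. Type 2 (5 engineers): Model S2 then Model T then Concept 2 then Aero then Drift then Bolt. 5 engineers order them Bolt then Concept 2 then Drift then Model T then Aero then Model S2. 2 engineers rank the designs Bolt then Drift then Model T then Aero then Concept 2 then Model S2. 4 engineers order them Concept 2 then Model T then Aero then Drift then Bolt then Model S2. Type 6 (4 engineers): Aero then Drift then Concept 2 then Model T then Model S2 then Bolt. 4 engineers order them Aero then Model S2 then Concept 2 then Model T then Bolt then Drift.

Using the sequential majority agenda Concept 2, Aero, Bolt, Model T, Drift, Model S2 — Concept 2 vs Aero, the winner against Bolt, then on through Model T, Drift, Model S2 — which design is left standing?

Drift

Round 1: Concept 2 vs Aero — 14–15, Aero advances.
Round 2: Aero vs Bolt — 22–7, Aero advances.
Round 3: Aero vs Model T — 13–16, Model T advances.
Round 4: Model T vs Drift — 13–16, Drift advances.
Round 5: Drift vs Model S2 — 20–9, Drift advances.
The agenda winner is Drift.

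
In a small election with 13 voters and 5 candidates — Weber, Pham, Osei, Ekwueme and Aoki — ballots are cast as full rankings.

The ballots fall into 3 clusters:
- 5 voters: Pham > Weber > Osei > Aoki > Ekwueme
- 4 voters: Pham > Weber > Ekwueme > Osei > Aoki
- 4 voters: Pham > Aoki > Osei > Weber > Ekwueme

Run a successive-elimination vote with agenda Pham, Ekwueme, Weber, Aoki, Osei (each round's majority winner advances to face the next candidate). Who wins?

Pham

Round 1: Pham vs Ekwueme — 13–0, Pham advances.
Round 2: Pham vs Weber — 13–0, Pham advances.
Round 3: Pham vs Aoki — 13–0, Pham advances.
Round 4: Pham vs Osei — 13–0, Pham advances.
The agenda winner is Pham.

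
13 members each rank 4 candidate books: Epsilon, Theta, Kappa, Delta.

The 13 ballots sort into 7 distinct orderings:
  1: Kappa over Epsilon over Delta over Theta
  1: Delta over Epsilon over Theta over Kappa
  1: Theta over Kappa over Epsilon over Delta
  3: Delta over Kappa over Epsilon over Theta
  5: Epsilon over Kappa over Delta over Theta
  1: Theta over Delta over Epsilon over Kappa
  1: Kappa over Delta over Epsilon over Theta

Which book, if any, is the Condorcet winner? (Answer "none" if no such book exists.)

Epsilon

Pairwise majorities:
Epsilon vs Theta: 11 to 2, Epsilon.
Epsilon vs Kappa: Epsilon preferred on 1+5+1 = 7 ballots; Epsilon wins 7–6.
Epsilon vs Delta: Epsilon preferred on 1+1+5 = 7 ballots; Epsilon wins 7–6.
Theta vs Kappa: Theta preferred on 1+1+1 = 3 ballots; Kappa wins 10–3.
Theta vs Delta: Theta is ranked higher on 1+1 = 2 ballots, Delta on 11. Delta wins 11–2.
Kappa vs Delta: Kappa is ranked higher on 1+1+5+1 = 8 ballots, Delta on 5. Kappa wins 8–5.
Epsilon defeats every rival head-to-head and is the Condorcet winner.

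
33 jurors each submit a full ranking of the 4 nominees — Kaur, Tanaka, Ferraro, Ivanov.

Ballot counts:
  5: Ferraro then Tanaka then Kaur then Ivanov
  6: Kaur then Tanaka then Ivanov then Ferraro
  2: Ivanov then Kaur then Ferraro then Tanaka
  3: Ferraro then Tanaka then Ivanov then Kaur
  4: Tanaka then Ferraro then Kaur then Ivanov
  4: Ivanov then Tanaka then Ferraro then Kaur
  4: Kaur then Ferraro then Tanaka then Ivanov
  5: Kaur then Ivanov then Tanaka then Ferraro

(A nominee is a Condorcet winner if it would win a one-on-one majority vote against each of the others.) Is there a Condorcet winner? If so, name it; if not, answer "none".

Pairwise majorities:
Kaur vs Tanaka: Kaur, 17–16.
Kaur vs Ferraro: Kaur wins 17–16.
Kaur vs Ivanov: Kaur, 24–9.
Tanaka vs Ferraro: Tanaka wins 19–14.
Tanaka vs Ivanov: Tanaka, 22–11.
Ferraro–Ivanov: Ivanov 17–16.
Kaur beats each of Tanaka, Ferraro, Ivanov — Kaur is the Condorcet winner.

Kaur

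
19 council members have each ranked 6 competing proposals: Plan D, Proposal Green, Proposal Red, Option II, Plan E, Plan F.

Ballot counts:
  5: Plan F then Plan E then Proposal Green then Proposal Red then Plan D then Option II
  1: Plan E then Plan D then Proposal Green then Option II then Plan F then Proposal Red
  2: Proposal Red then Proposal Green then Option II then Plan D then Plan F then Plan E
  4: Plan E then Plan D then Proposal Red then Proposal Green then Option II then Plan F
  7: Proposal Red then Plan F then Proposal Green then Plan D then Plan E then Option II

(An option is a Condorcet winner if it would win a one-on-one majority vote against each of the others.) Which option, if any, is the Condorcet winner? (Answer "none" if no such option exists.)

Check each pair by majority over 19 ballots:
Plan D vs Proposal Green: Proposal Green wins 14–5.
Plan D–Proposal Red: Proposal Red 14–5.
Plan D vs Option II: Plan D, 17–2.
Plan D–Plan E: Plan E 10–9.
Plan D–Plan F: Plan F 12–7.
Proposal Green vs Proposal Red: Proposal Red wins 13–6.
Proposal Green vs Option II: Proposal Green wins 19–0.
Proposal Green–Plan E: Plan E 10–9.
Proposal Green vs Plan F: Plan F wins 12–7.
Proposal Red–Option II: Proposal Red 18–1.
Proposal Red–Plan E: Plan E 10–9.
Proposal Red–Plan F: Proposal Red 13–6.
Option II–Plan E: Plan E 17–2.
Option II vs Plan F: Plan F, 12–7.
Plan E vs Plan F: Plan F wins 14–5.
Every option loses at least once (Plan D loses to Proposal Green; Proposal Green loses to Proposal Red; Proposal Red loses to Plan E; Option II loses to Plan D; Plan E loses to Plan F; Plan F loses to Proposal Red). The majority relation contains the cycle Proposal Red beats Plan F beats Plan E beats Proposal Red, so there is no Condorcet winner.

none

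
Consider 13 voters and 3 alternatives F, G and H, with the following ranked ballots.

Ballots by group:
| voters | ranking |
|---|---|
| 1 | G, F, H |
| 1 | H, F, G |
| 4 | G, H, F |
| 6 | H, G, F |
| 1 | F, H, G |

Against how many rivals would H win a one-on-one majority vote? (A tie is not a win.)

H against each rival (13 voters):
H vs F: H wins 11–2.
H vs G: H preferred on 1+6+1 = 8 ballots; H wins 8–5.
H beats F, G — 2 pairwise wins.

2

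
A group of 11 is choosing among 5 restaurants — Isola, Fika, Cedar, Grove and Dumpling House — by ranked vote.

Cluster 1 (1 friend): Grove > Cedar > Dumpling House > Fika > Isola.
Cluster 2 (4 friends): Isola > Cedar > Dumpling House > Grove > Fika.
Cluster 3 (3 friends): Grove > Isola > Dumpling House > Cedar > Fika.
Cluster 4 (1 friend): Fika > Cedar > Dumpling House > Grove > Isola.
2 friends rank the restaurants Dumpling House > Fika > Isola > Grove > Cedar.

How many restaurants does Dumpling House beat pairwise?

2

Dumpling House against each rival (11 friends):
Dumpling House vs Isola: Dumpling House is ranked higher on 1+1+2 = 4 ballots, Isola on 7. Isola wins 7–4.
Dumpling House vs Fika: 10 to 1, Dumpling House.
Dumpling House vs Cedar: Dumpling House preferred on 3+2 = 5 ballots; Cedar wins 6–5.
Dumpling House vs Grove: Dumpling House, 7–4.
Dumpling House beats Fika, Grove; loses to Isola, Cedar — 2 pairwise wins.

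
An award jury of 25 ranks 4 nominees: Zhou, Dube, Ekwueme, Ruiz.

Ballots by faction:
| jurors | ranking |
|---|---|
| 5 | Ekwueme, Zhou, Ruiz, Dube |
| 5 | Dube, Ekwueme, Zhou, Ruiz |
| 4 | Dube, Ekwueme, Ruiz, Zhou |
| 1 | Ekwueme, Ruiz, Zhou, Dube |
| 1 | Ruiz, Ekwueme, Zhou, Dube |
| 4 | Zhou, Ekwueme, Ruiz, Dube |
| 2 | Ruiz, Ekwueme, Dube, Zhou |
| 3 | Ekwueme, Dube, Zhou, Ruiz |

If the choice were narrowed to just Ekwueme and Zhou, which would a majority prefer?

Ekwueme

Ballots ranking Ekwueme above Zhou: 5 + 5 + 4 + 1 + 1 + 2 + 3 = 21.
Ballots ranking Zhou above Ekwueme: 25 − 21 = 4.
Ekwueme wins the head-to-head 21–4.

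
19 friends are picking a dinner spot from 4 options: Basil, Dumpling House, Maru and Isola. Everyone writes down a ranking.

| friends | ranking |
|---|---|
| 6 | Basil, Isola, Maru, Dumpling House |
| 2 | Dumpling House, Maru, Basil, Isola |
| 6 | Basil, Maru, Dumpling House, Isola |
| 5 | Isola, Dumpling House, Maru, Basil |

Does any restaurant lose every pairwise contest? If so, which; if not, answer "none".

Dumpling House

Pairwise majorities:
Basil vs Dumpling House: 12 to 7, Basil.
Basil vs Maru: Basil preferred on 6+6 = 12 ballots; Basil wins 12–7.
Basil–Isola: Basil 14–5.
Dumpling House vs Maru: 2+5 = 7 for Dumpling House, 12 for Maru — Maru by 12–7.
Dumpling House vs Isola: Isola, 11–8.
Maru vs Isola: Isola wins 11–8.
Dumpling House is beaten in every head-to-head and is the Condorcet loser.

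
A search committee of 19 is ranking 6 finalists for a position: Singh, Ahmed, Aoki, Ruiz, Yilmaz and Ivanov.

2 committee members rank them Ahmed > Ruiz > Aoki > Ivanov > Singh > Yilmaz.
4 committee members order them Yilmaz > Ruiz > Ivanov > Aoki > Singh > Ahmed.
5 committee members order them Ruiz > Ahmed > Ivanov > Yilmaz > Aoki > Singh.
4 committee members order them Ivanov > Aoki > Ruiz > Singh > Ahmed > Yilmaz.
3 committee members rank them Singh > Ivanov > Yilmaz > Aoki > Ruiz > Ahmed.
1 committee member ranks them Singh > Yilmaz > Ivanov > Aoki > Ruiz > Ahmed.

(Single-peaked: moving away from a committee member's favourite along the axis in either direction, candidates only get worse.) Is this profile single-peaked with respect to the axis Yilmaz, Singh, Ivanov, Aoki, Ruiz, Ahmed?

no

Axis positions: Yilmaz=1, Singh=2, Ivanov=3, Aoki=4, Ruiz=5, Ahmed=6.
Group 1 (peak Ahmed at position 6): ranking walks positions 6-5-4-3-2-1, expanding outward from the peak — single-peaked.
Group 2: ranking walks positions 1-5-3-4-2-6; Ruiz is ranked above Singh even though Singh lies between Ruiz and the peak Yilmaz on the axis — preferences dip and rise again. Not single-peaked.
Group 3: ranking walks positions 5-6-3-1-4-2; Ivanov is ranked above Aoki even though Aoki lies between Ivanov and the peak Ruiz on the axis — preferences dip and rise again. Not single-peaked.
Group 4 (peak Ivanov at position 3): ranking walks positions 3-4-5-2-6-1, expanding outward from the peak — single-peaked.
Group 5 (peak Singh at position 2): ranking walks positions 2-3-1-4-5-6, expanding outward from the peak — single-peaked.
Group 6 (peak Singh at position 2): ranking walks positions 2-1-3-4-5-6, expanding outward from the peak — single-peaked.
Group 2 violates single-peakedness, so the profile is not single-peaked on this axis.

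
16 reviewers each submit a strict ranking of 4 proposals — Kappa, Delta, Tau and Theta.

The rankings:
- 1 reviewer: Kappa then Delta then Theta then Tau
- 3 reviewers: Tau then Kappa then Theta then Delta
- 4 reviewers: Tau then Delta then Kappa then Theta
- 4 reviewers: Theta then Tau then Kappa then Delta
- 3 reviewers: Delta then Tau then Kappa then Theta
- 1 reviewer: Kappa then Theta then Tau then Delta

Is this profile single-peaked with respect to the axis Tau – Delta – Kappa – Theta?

no

Axis positions: Tau=1, Delta=2, Kappa=3, Theta=4.
Group 1 (peak Kappa at position 3): ranking walks positions 3-2-4-1, expanding outward from the peak — single-peaked.
Group 2: ranking walks positions 1-3-4-2; Kappa is ranked above Delta even though Delta lies between Kappa and the peak Tau on the axis — preferences dip and rise again. Not single-peaked.
Group 3 (peak Tau at position 1): ranking walks positions 1-2-3-4, expanding outward from the peak — single-peaked.
Group 4: ranking walks positions 4-1-3-2; Tau is ranked above Kappa even though Kappa lies between Tau and the peak Theta on the axis — preferences dip and rise again. Not single-peaked.
Group 5 (peak Delta at position 2): ranking walks positions 2-1-3-4, expanding outward from the peak — single-peaked.
Group 6: ranking walks positions 3-4-1-2; Tau is ranked above Delta even though Delta lies between Tau and the peak Kappa on the axis — preferences dip and rise again. Not single-peaked.
Group 2 violates single-peakedness, so the profile is not single-peaked on this axis.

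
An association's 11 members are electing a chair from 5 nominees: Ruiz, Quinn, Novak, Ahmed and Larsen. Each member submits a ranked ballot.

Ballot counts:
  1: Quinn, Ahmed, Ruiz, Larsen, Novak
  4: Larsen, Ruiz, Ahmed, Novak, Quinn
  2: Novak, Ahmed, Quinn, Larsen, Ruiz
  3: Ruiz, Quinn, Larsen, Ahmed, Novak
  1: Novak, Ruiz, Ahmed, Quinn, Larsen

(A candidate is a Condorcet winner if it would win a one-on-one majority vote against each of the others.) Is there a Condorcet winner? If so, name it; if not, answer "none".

Check each pair by majority over 11 ballots:
Ruiz vs Quinn: Ruiz is ranked higher on 4+3+1 = 8 ballots, Quinn on 3. Ruiz wins 8–3.
Ruiz vs Novak: Ruiz preferred on 1+4+3 = 8 ballots; Ruiz wins 8–3.
Ruiz vs Ahmed: Ruiz preferred on 4+3+1 = 8 ballots; Ruiz wins 8–3.
Ruiz vs Larsen: Larsen, 6–5.
Quinn vs Novak: 1+3 = 4 for Quinn, 7 for Novak — Novak by 7–4.
Quinn vs Ahmed: 4 to 7, Ahmed.
Quinn vs Larsen: 1+2+3+1 = 7 for Quinn, 4 for Larsen — Quinn by 7–4.
Novak vs Ahmed: Ahmed wins 8–3.
Novak–Larsen: Larsen 8–3.
Ahmed vs Larsen: 4 to 7, Larsen.
No candidate is unbeaten: Ruiz loses to Larsen; Quinn loses to Ruiz; Novak loses to Ruiz; Ahmed loses to Ruiz; Larsen loses to Quinn. In particular Ruiz → Quinn → Larsen → Ruiz is a majority cycle — no Condorcet winner exists.

none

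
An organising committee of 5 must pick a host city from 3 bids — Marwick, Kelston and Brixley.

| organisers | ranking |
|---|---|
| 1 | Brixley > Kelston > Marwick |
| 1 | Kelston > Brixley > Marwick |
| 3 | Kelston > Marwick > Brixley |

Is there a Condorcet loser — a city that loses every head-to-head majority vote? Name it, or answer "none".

Brixley

Pairwise majorities:
Marwick–Kelston: Kelston 5–0.
Marwick vs Brixley: Marwick wins 3–2.
Kelston vs Brixley: 4 to 1, Kelston.
Only Brixley has no wins; Brixley is the Condorcet loser.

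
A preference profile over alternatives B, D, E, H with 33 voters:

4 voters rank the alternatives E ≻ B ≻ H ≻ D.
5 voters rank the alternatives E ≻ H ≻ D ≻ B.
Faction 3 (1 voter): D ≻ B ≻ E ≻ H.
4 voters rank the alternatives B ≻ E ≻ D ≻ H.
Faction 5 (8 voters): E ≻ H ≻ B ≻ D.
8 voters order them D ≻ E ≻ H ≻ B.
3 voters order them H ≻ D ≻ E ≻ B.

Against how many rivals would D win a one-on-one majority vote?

1

D against each rival (33 voters):
D vs B: 17 to 16, D.
D vs E: E, 21–12.
D vs H: H, 20–13.
D beats B; loses to E, H — 1 pairwise win.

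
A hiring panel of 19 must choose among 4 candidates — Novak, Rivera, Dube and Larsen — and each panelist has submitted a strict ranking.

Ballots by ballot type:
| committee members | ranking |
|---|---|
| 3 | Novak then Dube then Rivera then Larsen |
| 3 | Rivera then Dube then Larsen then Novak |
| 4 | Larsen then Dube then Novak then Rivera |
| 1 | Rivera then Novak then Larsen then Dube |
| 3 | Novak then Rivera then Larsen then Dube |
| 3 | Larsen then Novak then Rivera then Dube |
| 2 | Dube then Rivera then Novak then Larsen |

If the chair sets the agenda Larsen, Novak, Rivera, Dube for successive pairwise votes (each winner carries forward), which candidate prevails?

Round 1: Larsen vs Novak — 10–9, Larsen advances.
Round 2: Larsen vs Rivera — 7–12, Rivera advances.
Round 3: Rivera vs Dube — 10–9, Rivera advances.
The agenda winner is Rivera.

Rivera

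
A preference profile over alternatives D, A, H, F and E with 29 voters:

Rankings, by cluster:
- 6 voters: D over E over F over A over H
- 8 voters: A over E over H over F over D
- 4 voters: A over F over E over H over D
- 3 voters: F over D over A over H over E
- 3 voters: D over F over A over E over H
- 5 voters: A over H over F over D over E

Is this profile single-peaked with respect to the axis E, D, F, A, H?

Axis positions: E=1, D=2, F=3, A=4, H=5.
Cluster 1 (peak D at position 2): ranking walks positions 2-1-3-4-5, expanding outward from the peak — single-peaked.
Cluster 2: ranking walks positions 4-1-5-3-2; E is ranked above F even though F lies between E and the peak A on the axis — preferences dip and rise again. Not single-peaked.
Cluster 3: ranking walks positions 4-3-1-5-2; E is ranked above D even though D lies between E and the peak A on the axis — preferences dip and rise again. Not single-peaked.
Cluster 4 (peak F at position 3): ranking walks positions 3-2-4-5-1, expanding outward from the peak — single-peaked.
Cluster 5 (peak D at position 2): ranking walks positions 2-3-4-1-5, expanding outward from the peak — single-peaked.
Cluster 6 (peak A at position 4): ranking walks positions 4-5-3-2-1, expanding outward from the peak — single-peaked.
Cluster 2 violates single-peakedness, so the profile is not single-peaked on this axis.

no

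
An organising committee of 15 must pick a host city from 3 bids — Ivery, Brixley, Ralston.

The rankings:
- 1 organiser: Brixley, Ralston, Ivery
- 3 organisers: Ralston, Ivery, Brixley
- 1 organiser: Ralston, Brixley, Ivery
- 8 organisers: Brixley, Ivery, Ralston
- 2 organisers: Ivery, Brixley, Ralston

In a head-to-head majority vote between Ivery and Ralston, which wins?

Ivery

Ballots ranking Ivery above Ralston: 8 + 2 = 10.
Ballots ranking Ralston above Ivery: 15 − 10 = 5.
Ivery wins the head-to-head 10–5.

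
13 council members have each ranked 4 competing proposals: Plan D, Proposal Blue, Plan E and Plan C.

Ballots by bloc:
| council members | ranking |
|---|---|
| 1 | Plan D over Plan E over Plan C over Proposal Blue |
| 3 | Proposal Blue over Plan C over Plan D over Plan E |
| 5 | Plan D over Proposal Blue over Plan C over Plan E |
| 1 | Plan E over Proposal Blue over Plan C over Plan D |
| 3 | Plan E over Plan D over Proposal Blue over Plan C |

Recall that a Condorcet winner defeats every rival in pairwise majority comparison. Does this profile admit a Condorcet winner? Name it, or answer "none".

Pairwise majorities:
Plan D vs Proposal Blue: Plan D is ranked higher on 1+5+3 = 9 ballots, Proposal Blue on 4. Plan D wins 9–4.
Plan D vs Plan E: Plan D preferred on 1+3+5 = 9 ballots; Plan D wins 9–4.
Plan D vs Plan C: Plan D is ranked higher on 1+5+3 = 9 ballots, Plan C on 4. Plan D wins 9–4.
Proposal Blue vs Plan E: Proposal Blue preferred on 3+5 = 8 ballots; Proposal Blue wins 8–5.
Proposal Blue vs Plan C: 12 to 1, Proposal Blue.
Plan E vs Plan C: Plan E preferred on 1+1+3 = 5 ballots; Plan C wins 8–5.
Only Plan D has no losses; Plan D is the Condorcet winner.

Plan D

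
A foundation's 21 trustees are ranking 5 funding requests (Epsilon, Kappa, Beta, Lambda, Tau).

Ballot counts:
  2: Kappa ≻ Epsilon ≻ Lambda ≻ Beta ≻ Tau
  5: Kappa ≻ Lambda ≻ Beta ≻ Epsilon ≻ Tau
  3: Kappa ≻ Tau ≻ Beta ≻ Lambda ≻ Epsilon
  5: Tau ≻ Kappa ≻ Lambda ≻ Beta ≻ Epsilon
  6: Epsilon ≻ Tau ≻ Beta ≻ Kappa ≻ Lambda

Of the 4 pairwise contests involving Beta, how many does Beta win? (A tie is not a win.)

Beta against each rival (21 reviewers):
Beta vs Epsilon: Beta, 13–8.
Beta vs Kappa: Beta preferred on 6 ballots; Kappa wins 15–6.
Beta vs Lambda: Beta preferred on 3+6 = 9 ballots; Lambda wins 12–9.
Beta vs Tau: Beta is ranked higher on 2+5 = 7 ballots, Tau on 14. Tau wins 14–7.
Beta beats Epsilon; loses to Kappa, Lambda, Tau — 1 pairwise win.

1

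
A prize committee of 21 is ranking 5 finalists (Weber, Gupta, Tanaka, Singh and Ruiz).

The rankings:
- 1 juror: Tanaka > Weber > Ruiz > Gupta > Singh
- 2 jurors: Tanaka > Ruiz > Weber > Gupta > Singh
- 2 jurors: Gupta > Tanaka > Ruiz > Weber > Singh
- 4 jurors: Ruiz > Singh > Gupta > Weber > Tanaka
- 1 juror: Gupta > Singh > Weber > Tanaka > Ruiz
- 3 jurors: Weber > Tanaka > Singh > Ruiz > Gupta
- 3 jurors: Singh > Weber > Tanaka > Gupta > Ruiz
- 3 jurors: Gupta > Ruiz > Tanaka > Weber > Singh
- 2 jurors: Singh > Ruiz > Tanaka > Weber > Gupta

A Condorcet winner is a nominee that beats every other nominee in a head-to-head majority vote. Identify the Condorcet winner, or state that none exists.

Check each pair by majority over 21 ballots:
Weber vs Gupta: Weber wins 11–10.
Weber–Tanaka: Weber 11–10.
Weber vs Singh: Weber, 11–10.
Weber vs Ruiz: Ruiz, 13–8.
Gupta vs Tanaka: Tanaka wins 11–10.
Gupta vs Singh: Singh, 12–9.
Gupta vs Ruiz: Ruiz wins 12–9.
Tanaka vs Singh: Tanaka wins 11–10.
Tanaka–Ruiz: Tanaka 12–9.
Singh–Ruiz: Ruiz 12–9.
Every nominee loses at least once (Weber loses to Ruiz; Gupta loses to Weber; Tanaka loses to Weber; Singh loses to Weber; Ruiz loses to Tanaka). The majority relation contains the cycle Weber > Tanaka > Ruiz > Weber, so there is no Condorcet winner.

none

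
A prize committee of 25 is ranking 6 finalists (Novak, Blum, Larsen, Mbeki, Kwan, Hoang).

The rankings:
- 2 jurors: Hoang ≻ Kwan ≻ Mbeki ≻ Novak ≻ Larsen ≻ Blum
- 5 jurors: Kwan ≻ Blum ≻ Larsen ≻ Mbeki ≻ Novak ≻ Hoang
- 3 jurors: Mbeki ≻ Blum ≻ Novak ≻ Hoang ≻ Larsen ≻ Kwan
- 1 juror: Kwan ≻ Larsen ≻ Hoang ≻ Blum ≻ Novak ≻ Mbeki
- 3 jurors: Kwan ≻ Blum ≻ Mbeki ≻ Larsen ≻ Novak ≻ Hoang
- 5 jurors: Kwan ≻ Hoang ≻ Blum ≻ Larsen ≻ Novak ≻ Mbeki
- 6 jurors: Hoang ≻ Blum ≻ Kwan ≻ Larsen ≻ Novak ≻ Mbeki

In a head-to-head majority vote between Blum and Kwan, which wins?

Kwan

Ballots ranking Blum above Kwan: 3 + 6 = 9.
Ballots ranking Kwan above Blum: 25 − 9 = 16.
Kwan wins the head-to-head 16–9.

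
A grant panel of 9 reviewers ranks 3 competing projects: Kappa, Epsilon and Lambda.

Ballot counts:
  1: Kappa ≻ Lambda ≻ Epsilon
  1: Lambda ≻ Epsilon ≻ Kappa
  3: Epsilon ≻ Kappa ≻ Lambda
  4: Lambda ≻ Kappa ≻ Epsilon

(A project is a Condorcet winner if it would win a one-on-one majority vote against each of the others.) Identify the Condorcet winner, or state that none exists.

Head-to-head results (9 reviewers):
Kappa–Epsilon: Kappa 5–4.
Kappa vs Lambda: Lambda wins 5–4.
Epsilon vs Lambda: Lambda wins 6–3.
Lambda beats each of Kappa, Epsilon — Lambda is the Condorcet winner.

Lambda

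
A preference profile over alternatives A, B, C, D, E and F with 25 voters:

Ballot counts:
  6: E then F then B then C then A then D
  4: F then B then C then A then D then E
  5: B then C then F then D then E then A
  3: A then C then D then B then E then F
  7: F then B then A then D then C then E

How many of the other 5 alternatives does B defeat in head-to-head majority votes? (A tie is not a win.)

4

B against each rival (25 voters):
B vs A: B wins 22–3.
B vs C: B preferred on 6+4+5+7 = 22 ballots; B wins 22–3.
B vs D: B is ranked higher on 6+4+5+7 = 22 ballots, D on 3. B wins 22–3.
B vs E: B wins 19–6.
B vs F: B is ranked higher on 5+3 = 8 ballots, F on 17. F wins 17–8.
B beats A, C, D, E; loses to F — 4 pairwise wins.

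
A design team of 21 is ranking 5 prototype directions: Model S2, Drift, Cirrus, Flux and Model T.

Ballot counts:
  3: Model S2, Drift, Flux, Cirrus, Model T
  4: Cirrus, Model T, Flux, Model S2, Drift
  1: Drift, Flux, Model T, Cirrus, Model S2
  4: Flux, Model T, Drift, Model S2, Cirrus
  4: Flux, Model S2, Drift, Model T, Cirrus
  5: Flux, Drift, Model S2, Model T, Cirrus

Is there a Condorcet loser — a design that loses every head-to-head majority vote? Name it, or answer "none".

Cirrus

Head-to-head results (21 engineers):
Model S2 vs Drift: 3+4+4 = 11 for Model S2, 10 for Drift — Model S2 by 11–10.
Model S2 vs Cirrus: 16 to 5, Model S2.
Model S2 vs Flux: Flux wins 18–3.
Model S2 vs Model T: 3+4+5 = 12 for Model S2, 9 for Model T — Model S2 by 12–9.
Drift vs Cirrus: Drift, 17–4.
Drift vs Flux: 3+1 = 4 for Drift, 17 for Flux — Flux by 17–4.
Drift vs Model T: Drift preferred on 3+1+4+5 = 13 ballots; Drift wins 13–8.
Cirrus vs Flux: 4 to 17, Flux.
Cirrus–Model T: Model T 14–7.
Flux vs Model T: Flux, 17–4.
Cirrus loses to every other design — it is the Condorcet loser.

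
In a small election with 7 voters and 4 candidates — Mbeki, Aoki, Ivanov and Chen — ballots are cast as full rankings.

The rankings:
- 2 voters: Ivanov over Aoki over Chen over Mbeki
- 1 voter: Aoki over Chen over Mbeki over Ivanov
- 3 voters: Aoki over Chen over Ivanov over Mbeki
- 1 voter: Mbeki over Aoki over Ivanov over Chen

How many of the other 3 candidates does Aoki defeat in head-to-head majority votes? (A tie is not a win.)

Aoki against each rival (7 voters):
Aoki vs Mbeki: Aoki preferred on 2+1+3 = 6 ballots; Aoki wins 6–1.
Aoki vs Ivanov: Aoki is ranked higher on 1+3+1 = 5 ballots, Ivanov on 2. Aoki wins 5–2.
Aoki vs Chen: Aoki is ranked higher on 2+1+3+1 = 7 ballots, Chen on 0. Aoki wins 7–0.
Aoki beats Mbeki, Ivanov, Chen — 3 pairwise wins.

3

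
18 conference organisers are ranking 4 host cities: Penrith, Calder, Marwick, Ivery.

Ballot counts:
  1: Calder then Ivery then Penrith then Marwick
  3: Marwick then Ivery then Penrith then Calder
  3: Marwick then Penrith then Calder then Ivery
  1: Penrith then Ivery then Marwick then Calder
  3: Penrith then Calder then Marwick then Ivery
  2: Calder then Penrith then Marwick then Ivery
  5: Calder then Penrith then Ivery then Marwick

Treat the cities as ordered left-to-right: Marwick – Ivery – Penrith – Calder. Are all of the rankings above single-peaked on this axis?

Axis positions: Marwick=1, Ivery=2, Penrith=3, Calder=4.
Bloc 1: ranking walks positions 4-2-3-1; Ivery is ranked above Penrith even though Penrith lies between Ivery and the peak Calder on the axis — preferences dip and rise again. Not single-peaked.
Bloc 2 (peak Marwick at position 1): ranking walks positions 1-2-3-4, expanding outward from the peak — single-peaked.
Bloc 3: ranking walks positions 1-3-4-2; Penrith is ranked above Ivery even though Ivery lies between Penrith and the peak Marwick on the axis — preferences dip and rise again. Not single-peaked.
Bloc 4 (peak Penrith at position 3): ranking walks positions 3-2-1-4, expanding outward from the peak — single-peaked.
Bloc 5: ranking walks positions 3-4-1-2; Marwick is ranked above Ivery even though Ivery lies between Marwick and the peak Penrith on the axis — preferences dip and rise again. Not single-peaked.
Bloc 6: ranking walks positions 4-3-1-2; Marwick is ranked above Ivery even though Ivery lies between Marwick and the peak Calder on the axis — preferences dip and rise again. Not single-peaked.
Bloc 7 (peak Calder at position 4): ranking walks positions 4-3-2-1, expanding outward from the peak — single-peaked.
Bloc 1 violates single-peakedness, so the profile is not single-peaked on this axis.

no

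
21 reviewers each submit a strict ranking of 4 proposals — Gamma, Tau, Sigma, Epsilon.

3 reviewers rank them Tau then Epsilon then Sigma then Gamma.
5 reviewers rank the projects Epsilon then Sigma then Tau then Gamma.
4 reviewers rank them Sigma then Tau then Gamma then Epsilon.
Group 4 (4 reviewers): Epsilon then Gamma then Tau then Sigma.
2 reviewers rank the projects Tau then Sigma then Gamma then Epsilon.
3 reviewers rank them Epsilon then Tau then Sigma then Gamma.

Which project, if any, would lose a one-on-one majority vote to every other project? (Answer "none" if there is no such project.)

Gamma

Pairwise majorities:
Gamma–Tau: Tau 17–4.
Gamma vs Sigma: Sigma wins 17–4.
Gamma vs Epsilon: 4+2 = 6 for Gamma, 15 for Epsilon — Epsilon by 15–6.
Tau vs Sigma: Tau wins 12–9.
Tau–Epsilon: Epsilon 12–9.
Sigma vs Epsilon: Sigma is ranked higher on 4+2 = 6 ballots, Epsilon on 15. Epsilon wins 15–6.
Gamma is beaten in every head-to-head and is the Condorcet loser.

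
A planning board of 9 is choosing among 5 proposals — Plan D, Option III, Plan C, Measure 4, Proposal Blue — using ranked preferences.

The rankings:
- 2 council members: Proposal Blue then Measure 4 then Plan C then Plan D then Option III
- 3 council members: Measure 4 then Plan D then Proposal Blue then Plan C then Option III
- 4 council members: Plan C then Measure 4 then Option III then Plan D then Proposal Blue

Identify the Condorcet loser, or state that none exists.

Head-to-head results (9 council members):
Plan D vs Option III: 5 to 4, Plan D.
Plan D–Plan C: Plan C 6–3.
Plan D vs Measure 4: 0 for Plan D, 9 for Measure 4 — Measure 4 by 9–0.
Plan D vs Proposal Blue: 3+4 = 7 for Plan D, 2 for Proposal Blue — Plan D by 7–2.
Option III vs Plan C: Plan C, 9–0.
Option III–Measure 4: Measure 4 9–0.
Option III–Proposal Blue: Proposal Blue 5–4.
Plan C vs Measure 4: Measure 4 wins 5–4.
Plan C vs Proposal Blue: 4 for Plan C, 5 for Proposal Blue — Proposal Blue by 5–4.
Measure 4 vs Proposal Blue: Measure 4, 7–2.
Option III loses to every other option — it is the Condorcet loser.

Option III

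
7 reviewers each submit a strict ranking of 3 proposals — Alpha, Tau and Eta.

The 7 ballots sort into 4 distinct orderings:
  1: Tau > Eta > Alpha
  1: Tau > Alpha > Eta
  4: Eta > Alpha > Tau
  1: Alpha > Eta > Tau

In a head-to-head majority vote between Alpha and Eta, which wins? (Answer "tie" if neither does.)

Ballots ranking Alpha above Eta: 1 + 1 = 2.
Ballots ranking Eta above Alpha: 7 − 2 = 5.
Eta wins the head-to-head 5–2.

Eta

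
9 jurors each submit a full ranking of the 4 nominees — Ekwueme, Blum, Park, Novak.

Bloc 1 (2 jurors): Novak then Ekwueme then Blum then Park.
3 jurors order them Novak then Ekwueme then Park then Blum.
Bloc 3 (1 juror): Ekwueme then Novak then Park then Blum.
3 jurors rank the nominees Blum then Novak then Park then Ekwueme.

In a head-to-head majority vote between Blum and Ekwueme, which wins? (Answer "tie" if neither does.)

Ekwueme

Ballots ranking Blum above Ekwueme: 3.
Ballots ranking Ekwueme above Blum: 9 − 3 = 6.
Ekwueme wins the head-to-head 6–3.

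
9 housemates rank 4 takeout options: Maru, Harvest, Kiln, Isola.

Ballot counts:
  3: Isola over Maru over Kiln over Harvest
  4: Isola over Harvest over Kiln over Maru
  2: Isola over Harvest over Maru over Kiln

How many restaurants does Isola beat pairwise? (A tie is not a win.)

3

Isola against each rival (9 friends):
Isola vs Maru: Isola, 9–0.
Isola vs Harvest: Isola is ranked higher on 3+4+2 = 9 ballots, Harvest on 0. Isola wins 9–0.
Isola vs Kiln: 3+4+2 = 9 for Isola, 0 for Kiln — Isola by 9–0.
Isola beats Maru, Harvest, Kiln — 3 pairwise wins.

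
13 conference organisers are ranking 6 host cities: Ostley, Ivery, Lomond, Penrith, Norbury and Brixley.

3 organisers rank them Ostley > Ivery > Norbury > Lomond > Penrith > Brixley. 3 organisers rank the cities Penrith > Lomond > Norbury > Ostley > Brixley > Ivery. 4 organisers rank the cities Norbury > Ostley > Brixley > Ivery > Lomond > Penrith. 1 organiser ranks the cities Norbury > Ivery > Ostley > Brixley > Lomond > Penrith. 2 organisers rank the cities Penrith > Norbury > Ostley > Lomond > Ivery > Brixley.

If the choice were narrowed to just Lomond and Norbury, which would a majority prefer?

Ballots ranking Lomond above Norbury: 3.
Ballots ranking Norbury above Lomond: 13 − 3 = 10.
Norbury wins the head-to-head 10–3.

Norbury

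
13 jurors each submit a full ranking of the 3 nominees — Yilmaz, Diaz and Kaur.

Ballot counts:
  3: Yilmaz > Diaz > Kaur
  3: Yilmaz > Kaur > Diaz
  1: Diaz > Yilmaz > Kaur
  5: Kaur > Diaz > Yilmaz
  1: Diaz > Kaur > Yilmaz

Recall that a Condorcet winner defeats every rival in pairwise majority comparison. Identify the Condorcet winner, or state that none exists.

Head-to-head results (13 jurors):
Yilmaz vs Diaz: Diaz, 7–6.
Yilmaz vs Kaur: Yilmaz wins 7–6.
Diaz vs Kaur: Kaur wins 8–5.
Every nominee loses at least once (Yilmaz loses to Diaz; Diaz loses to Kaur; Kaur loses to Yilmaz). The majority relation contains the cycle Yilmaz beats Kaur beats Diaz beats Yilmaz, so there is no Condorcet winner.

none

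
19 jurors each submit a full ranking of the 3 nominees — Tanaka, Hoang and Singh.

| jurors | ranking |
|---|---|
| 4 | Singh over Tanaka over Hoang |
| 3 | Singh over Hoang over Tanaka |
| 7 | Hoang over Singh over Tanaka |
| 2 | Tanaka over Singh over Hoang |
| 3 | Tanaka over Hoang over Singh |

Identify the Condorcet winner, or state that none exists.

Hoang

Check each pair by majority over 19 ballots:
Tanaka vs Hoang: Hoang wins 10–9.
Tanaka vs Singh: 2+3 = 5 for Tanaka, 14 for Singh — Singh by 14–5.
Hoang vs Singh: Hoang wins 10–9.
Only Hoang has no losses; Hoang is the Condorcet winner.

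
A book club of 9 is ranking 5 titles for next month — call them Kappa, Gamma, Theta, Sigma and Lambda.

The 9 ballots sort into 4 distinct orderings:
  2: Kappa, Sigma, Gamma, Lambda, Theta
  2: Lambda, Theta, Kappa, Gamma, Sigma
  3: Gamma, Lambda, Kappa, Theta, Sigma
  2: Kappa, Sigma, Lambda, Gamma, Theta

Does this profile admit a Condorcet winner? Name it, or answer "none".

none

Pairwise majorities:
Kappa vs Gamma: 6 to 3, Kappa.
Kappa vs Theta: Kappa wins 7–2.
Kappa–Sigma: Kappa 9–0.
Kappa–Lambda: Lambda 5–4.
Gamma vs Theta: Gamma wins 7–2.
Gamma vs Sigma: Gamma, 5–4.
Gamma vs Lambda: Gamma, 5–4.
Theta vs Sigma: 2+3 = 5 for Theta, 4 for Sigma — Theta by 5–4.
Theta vs Lambda: Lambda, 9–0.
Sigma vs Lambda: Lambda wins 5–4.
No book is unbeaten: Kappa loses to Lambda; Gamma loses to Kappa; Theta loses to Kappa; Sigma loses to Kappa; Lambda loses to Gamma. In particular Kappa beats Gamma beats Lambda beats Kappa is a majority cycle — no Condorcet winner exists.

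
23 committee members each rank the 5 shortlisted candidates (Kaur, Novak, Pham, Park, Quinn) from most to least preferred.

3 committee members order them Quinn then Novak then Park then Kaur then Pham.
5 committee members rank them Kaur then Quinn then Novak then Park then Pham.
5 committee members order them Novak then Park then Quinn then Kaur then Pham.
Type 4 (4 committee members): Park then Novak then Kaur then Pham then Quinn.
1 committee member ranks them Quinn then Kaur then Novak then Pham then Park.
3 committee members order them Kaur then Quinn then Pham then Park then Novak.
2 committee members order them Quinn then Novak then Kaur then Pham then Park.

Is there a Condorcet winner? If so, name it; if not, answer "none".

Head-to-head results (23 committee members):
Kaur vs Novak: 9 to 14, Novak.
Kaur–Pham: Kaur 23–0.
Kaur vs Park: Kaur is ranked higher on 5+1+3+2 = 11 ballots, Park on 12. Park wins 12–11.
Kaur vs Quinn: Kaur, 12–11.
Novak–Pham: Novak 20–3.
Novak vs Park: 16 to 7, Novak.
Novak vs Quinn: Quinn, 14–9.
Pham vs Park: Pham is ranked higher on 1+3+2 = 6 ballots, Park on 17. Park wins 17–6.
Pham vs Quinn: Quinn wins 19–4.
Park–Quinn: Quinn 14–9.
No candidate is unbeaten: Kaur loses to Novak; Novak loses to Quinn; Pham loses to Kaur; Park loses to Novak; Quinn loses to Kaur. In particular Kaur beats Quinn beats Novak beats Kaur is a majority cycle — no Condorcet winner exists.

none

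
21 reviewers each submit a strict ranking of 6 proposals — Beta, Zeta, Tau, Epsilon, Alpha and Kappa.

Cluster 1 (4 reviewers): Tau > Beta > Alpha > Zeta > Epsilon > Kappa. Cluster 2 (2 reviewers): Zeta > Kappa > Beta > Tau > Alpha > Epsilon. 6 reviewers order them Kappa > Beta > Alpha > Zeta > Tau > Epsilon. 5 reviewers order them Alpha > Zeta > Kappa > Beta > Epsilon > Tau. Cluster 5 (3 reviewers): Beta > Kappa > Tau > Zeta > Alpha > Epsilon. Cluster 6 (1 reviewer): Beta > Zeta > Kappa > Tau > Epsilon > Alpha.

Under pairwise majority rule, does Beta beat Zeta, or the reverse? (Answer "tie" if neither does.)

Beta

Ballots ranking Beta above Zeta: 4 + 6 + 3 + 1 = 14.
Ballots ranking Zeta above Beta: 21 − 14 = 7.
Beta wins the head-to-head 14–7.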